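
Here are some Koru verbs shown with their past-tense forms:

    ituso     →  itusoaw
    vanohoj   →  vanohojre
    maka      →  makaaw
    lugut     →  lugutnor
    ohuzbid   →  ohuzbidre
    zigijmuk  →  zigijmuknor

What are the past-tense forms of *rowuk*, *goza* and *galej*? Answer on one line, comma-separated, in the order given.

rowuknor, gozaaw, galejre

The suffix is conditioned by the final sound: -nor when the stem ends in a voiceless consonant (*lugut*, *zigijmuk*); -re when the stem ends in a voiced consonant (*vanohoj*, *ohuzbid*); -aw when the stem ends in a vowel (*ituso*, *maka*).
*rowuk*: final sound = /k/, a voiceless consonant → -nor → *rowuknor*.
The final sound of *goza* is /a/, which is a vowel, so the suffix is -aw, giving *gozaaw*.
*galej*: final sound = /j/, a voiced consonant → -re → *galejre*.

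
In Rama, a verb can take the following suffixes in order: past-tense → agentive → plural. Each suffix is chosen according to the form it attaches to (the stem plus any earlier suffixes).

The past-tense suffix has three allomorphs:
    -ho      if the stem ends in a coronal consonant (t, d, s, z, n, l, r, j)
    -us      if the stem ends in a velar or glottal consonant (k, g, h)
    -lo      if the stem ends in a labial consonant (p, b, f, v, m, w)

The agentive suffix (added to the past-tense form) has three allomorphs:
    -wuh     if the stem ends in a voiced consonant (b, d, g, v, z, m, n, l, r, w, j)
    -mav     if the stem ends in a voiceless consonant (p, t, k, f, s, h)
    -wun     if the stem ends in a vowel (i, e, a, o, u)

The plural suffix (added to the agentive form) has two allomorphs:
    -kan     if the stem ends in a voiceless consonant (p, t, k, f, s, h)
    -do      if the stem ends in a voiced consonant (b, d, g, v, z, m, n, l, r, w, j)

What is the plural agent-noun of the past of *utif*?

The final consonant of *utif* is /f/, which is labial, so the past-tense suffix is -lo, giving *utiflo*.
Since the final sound of the past-tense form *utiflo* is /o/ (a vowel), it takes -wun, giving *utiflowun*.
The final consonant of the agentive form *utiflowun* is /n/, which is voiced, so the plural suffix is -do, giving *utiflowundo*.

utiflowundo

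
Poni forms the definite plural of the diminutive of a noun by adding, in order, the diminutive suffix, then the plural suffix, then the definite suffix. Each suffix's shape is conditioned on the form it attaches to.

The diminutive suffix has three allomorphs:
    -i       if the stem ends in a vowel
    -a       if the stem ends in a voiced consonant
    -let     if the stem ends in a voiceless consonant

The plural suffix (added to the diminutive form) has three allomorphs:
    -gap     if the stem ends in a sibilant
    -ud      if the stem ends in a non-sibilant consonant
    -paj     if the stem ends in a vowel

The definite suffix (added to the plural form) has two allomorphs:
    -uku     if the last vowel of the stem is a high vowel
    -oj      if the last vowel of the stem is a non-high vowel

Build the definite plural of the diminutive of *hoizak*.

hoizakletuduku

Since the final sound of *hoizak* is /k/ (a voiceless consonant), it takes -let, giving *hoizaklet*.
Since the final sound of the diminutive form *hoizaklet* is /t/ (a non-sibilant consonant), it takes -ud, giving *hoizakletud*.
Since the last vowel of the plural form *hoizakletud* is /u/ (a high vowel), it takes -uku, giving *hoizakletuduku*.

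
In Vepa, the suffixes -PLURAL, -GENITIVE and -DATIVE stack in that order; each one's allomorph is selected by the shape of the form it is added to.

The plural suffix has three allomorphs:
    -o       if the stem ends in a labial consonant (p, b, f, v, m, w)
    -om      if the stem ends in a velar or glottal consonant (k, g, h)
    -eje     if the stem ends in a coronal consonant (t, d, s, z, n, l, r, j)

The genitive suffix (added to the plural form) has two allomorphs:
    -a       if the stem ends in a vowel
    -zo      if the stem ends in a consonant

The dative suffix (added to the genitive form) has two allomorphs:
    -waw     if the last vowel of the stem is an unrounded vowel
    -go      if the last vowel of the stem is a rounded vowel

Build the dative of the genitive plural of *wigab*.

wigaboawaw

*wigab* — final consonant /b/ (labial) → -o → *wigabo*.
The plural form *wigabo* — final sound /o/ (a vowel) → -a → *wigaboa*.
Since the last vowel of the genitive form *wigaboa* is /a/ (an unrounded vowel), it takes -waw, giving *wigaboawaw*.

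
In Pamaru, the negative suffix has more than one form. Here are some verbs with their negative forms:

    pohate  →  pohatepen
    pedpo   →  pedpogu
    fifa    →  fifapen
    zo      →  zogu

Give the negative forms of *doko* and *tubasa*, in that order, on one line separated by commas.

dokogu, tubasapen

The alternation tracks the last vowel of the stem — -gu when the last vowel of the stem is a rounded vowel (*pedpo*, *zo*); -pen when the last vowel of the stem is an unrounded vowel (*pohate*, *fifa*).
The last vowel of *doko* is /o/, which is a rounded vowel, so the suffix is -gu, giving *dokogu*.
Since the last vowel of *tubasa* is /a/ (an unrounded vowel), it takes -pen, giving *tubasapen*.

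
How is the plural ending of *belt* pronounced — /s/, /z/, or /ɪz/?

/s/

The stem *belt* ends in a voiceless non-sibilant consonant.
The plural suffix surfaces as /ɪz/ after sibilants, /s/ after other voiceless consonants, and /z/ after other voiced sounds.
So the plural -s on *belt* is pronounced /s/.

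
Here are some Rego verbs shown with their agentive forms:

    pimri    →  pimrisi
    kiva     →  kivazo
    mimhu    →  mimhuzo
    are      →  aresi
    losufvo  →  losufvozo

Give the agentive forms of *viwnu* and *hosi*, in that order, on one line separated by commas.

viwnuzo, hosisi

The suffix is conditioned by the last vowel: -si when the last vowel of the stem is a front vowel (*pimri*, *are*); -zo when the last vowel of the stem is a back vowel (*kiva*, *mimhu*, *losufvo*).
The last vowel of *viwnu* is /u/, which is a back vowel, so the suffix is -zo, giving *viwnuzo*.
Since the last vowel of *hosi* is /i/ (a front vowel), it takes -si, giving *hosisi*.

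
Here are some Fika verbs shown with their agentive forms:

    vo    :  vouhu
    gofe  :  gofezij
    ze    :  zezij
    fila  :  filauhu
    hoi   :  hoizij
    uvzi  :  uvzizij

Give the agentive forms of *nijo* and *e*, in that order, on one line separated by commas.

nijouhu, ezij

The pattern is front/back vowel harmony: -zij when the last vowel of the stem is a front vowel (*gofe*, *ze*, *hoi*, *uvzi*); -uhu when the last vowel of the stem is a back vowel (*vo*, *fila*).
Since the last vowel of *nijo* is /o/ (a back vowel), it takes -uhu, giving *nijouhu*.
*e*: last vowel = /e/, a front vowel → -zij → *ezij*.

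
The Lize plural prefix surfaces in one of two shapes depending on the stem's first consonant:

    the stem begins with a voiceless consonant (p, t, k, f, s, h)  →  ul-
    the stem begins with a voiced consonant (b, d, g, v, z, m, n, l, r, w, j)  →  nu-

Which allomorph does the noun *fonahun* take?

ul-

The first consonant of *fonahun* is /f/, which is voiceless, so the prefix is ul-.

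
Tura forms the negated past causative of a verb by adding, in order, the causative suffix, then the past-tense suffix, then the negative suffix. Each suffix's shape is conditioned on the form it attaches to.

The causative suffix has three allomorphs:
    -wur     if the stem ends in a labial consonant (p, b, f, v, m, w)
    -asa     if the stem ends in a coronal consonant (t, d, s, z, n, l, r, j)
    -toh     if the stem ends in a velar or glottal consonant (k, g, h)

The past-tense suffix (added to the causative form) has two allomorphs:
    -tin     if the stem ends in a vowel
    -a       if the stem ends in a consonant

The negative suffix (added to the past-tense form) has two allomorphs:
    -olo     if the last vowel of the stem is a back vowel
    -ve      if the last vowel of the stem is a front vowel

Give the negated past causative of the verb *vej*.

The final consonant of *vej* is /j/, which is coronal, so the causative suffix is -asa, giving *vejasa*.
The causative form *vejasa* — final sound /a/ (a vowel) → -tin → *vejasatin*.
The past-tense form *vejasatin*: last vowel = /i/, a front vowel → -ve → *vejasatinve*.

vejasatinve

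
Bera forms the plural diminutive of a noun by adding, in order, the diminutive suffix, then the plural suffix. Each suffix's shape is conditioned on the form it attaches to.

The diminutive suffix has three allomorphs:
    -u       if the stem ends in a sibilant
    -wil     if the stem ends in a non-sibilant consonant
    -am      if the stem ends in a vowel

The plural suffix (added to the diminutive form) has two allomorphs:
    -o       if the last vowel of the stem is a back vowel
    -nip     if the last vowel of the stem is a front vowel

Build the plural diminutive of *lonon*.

The final sound of *lonon* is /n/, which is a non-sibilant consonant, so the diminutive suffix is -wil, giving *lononwil*.
The last vowel of the diminutive form *lononwil* is /i/, which is a front vowel, so the plural suffix is -nip, giving *lononwilnip*.

lononwilnip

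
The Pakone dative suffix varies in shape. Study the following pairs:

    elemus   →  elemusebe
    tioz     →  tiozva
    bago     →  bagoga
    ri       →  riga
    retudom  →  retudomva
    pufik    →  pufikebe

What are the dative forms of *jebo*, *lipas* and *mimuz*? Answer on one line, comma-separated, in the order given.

The pattern is voicing of the final sound: -ebe when the stem ends in a voiceless consonant (*elemus*, *pufik*); -va when the stem ends in a voiced consonant (*tioz*, *retudom*); -ga when the stem ends in a vowel (*bago*, *ri*).
*jebo* — final sound /o/ (a vowel) → -ga → *jeboga*.
*lipas*: final sound = /s/, a voiceless consonant → -ebe → *lipasebe*.
*mimuz* — final sound /z/ (a voiced consonant) → -va → *mimuzva*.

jeboga, lipasebe, mimuzva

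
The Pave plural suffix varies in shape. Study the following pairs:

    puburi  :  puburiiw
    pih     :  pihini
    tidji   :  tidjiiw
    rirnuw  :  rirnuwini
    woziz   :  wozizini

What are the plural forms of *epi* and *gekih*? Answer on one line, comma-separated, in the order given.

epiiw, gekihini

The alternation tracks the final sound of the stem — -ini when the stem ends in a consonant (*pih*, *rirnuw*, *woziz*); -iw when the stem ends in a vowel (*puburi*, *tidji*).
*epi* — final sound /i/ (a vowel) → -iw → *epiiw*.
*gekih*: final sound = /h/, a consonant → -ini → *gekihini*.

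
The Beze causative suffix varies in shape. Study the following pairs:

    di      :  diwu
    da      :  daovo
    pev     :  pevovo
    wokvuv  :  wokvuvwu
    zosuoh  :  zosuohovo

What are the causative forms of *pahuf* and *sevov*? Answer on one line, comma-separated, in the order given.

pahufwu, sevovovo

The suffix is conditioned by the last vowel: -wu when the last vowel of the stem is a high vowel (*di*, *wokvuv*); -ovo when the last vowel of the stem is a non-high vowel (*da*, *pev*, *zosuoh*).
The last vowel of *pahuf* is /u/, which is a high vowel, so the suffix is -wu, giving *pahufwu*.
Since the last vowel of *sevov* is /o/ (a non-high vowel), it takes -ovo, giving *sevovovo*.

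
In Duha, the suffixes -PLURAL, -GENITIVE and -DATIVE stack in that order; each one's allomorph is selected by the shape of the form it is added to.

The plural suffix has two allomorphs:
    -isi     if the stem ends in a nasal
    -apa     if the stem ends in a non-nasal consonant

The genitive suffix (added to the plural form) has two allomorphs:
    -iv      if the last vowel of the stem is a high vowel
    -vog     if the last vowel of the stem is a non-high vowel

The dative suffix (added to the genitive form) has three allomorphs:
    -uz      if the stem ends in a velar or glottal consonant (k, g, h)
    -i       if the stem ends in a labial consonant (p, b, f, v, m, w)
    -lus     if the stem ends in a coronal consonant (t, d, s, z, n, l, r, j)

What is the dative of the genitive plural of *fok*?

*fok*: final consonant = /k/, non-nasal → -apa → *fokapa*.
Since the last vowel of the plural form *fokapa* is /a/ (a non-high vowel), it takes -vog, giving *fokapavog*.
The final consonant of the genitive form *fokapavog* is /g/, which is velar/glottal, so the dative suffix is -uz, giving *fokapavoguz*.

fokapavoguz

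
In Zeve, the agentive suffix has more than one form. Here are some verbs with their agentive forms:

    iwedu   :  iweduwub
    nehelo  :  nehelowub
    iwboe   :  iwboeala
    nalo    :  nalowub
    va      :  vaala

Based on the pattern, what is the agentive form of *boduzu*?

boduzuwub

Looking at the last vowel of each stem: -wub when the last vowel of the stem is a rounded vowel (*iwedu*, *nehelo*, *nalo*); -ala when the last vowel of the stem is an unrounded vowel (*iwboe*, *va*).
*boduzu*: last vowel = /u/, a rounded vowel → -wub → *boduzuwub*.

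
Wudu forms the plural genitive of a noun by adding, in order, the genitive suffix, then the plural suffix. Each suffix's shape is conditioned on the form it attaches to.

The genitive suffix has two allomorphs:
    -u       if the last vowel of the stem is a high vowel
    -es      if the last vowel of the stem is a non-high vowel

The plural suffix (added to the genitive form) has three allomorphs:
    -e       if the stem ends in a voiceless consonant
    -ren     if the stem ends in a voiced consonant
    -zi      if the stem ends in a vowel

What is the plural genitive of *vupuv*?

*vupuv* — last vowel /u/ (a high vowel) → -u → *vupuvu*.
The genitive form *vupuvu* — final sound /u/ (a vowel) → -zi → *vupuvuzi*.

vupuvuzi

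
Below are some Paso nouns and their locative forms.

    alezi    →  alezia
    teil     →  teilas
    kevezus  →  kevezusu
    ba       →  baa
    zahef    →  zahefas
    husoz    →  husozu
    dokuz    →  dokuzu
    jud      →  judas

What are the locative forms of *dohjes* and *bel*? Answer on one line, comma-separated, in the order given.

dohjesu, belas

The alternation tracks the final sound of the stem — -u when the stem ends in a sibilant (*kevezus*, *husoz*, *dokuz*); -as when the stem ends in a non-sibilant consonant (*teil*, *zahef*, *jud*); -a when the stem ends in a vowel (*alezi*, *ba*).
*dohjes*: final sound = /s/, a sibilant → -u → *dohjesu*.
*bel*: final sound = /l/, a non-sibilant consonant → -as → *belas*.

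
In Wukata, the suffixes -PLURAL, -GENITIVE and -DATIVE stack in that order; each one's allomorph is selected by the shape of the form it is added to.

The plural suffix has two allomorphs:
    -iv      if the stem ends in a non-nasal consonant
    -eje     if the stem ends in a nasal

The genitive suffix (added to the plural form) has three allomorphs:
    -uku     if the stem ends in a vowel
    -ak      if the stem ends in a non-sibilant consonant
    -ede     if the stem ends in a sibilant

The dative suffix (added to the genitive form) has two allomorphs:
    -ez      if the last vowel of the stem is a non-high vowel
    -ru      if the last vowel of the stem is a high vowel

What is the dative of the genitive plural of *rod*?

rodivakez

Since the final consonant of *rod* is /d/ (non-nasal), it takes -iv, giving *rodiv*.
The final sound of the plural form *rodiv* is /v/, which is a non-sibilant consonant, so the genitive suffix is -ak, giving *rodivak*.
Since the last vowel of the genitive form *rodivak* is /a/ (a non-high vowel), it takes -ez, giving *rodivakez*.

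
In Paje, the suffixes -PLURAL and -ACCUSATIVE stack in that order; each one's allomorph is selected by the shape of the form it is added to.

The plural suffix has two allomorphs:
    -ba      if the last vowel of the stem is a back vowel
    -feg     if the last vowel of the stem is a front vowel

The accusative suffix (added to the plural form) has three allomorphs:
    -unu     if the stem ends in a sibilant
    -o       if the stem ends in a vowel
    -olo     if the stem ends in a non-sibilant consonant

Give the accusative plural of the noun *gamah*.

The last vowel of *gamah* is /a/, which is a back vowel, so the plural suffix is -ba, giving *gamahba*.
The plural form *gamahba*: final sound = /a/, a vowel → -o → *gamahbao*.

gamahbao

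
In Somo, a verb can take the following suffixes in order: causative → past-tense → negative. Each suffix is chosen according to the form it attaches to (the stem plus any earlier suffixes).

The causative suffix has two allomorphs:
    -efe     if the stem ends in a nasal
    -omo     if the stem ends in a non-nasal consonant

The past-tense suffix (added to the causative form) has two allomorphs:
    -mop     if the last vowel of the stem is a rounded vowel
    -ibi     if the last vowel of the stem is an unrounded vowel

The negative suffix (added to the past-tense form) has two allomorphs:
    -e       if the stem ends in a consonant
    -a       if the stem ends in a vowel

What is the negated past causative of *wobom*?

wobomefeibia

*wobom* — final consonant /m/ (a nasal) → -efe → *wobomefe*.
The causative form *wobomefe* — last vowel /e/ (an unrounded vowel) → -ibi → *wobomefeibi*.
The past-tense form *wobomefeibi*: final sound = /i/, a vowel → -a → *wobomefeibia*.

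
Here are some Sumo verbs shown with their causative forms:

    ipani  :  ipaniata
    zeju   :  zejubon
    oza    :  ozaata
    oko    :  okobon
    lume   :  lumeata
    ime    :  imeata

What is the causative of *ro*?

The alternation tracks the last vowel of the stem — -bon when the last vowel of the stem is a rounded vowel (*zeju*, *oko*); -ata when the last vowel of the stem is an unrounded vowel (*ipani*, *oza*, *lume*, *ime*).
*ro* — last vowel /o/ (a rounded vowel) → -bon → *robon*.

robon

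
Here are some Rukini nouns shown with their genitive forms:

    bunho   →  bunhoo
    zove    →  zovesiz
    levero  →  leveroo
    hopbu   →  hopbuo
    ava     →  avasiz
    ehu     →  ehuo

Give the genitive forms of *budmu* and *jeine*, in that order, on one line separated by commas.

The pattern is rounding harmony: -o when the last vowel of the stem is a rounded vowel (*bunho*, *levero*, *hopbu*, *ehu*); -siz when the last vowel of the stem is an unrounded vowel (*zove*, *ava*).
*budmu* — last vowel /u/ (a rounded vowel) → -o → *budmuo*.
*jeine* — last vowel /e/ (an unrounded vowel) → -siz → *jeinesiz*.

budmuo, jeinesiz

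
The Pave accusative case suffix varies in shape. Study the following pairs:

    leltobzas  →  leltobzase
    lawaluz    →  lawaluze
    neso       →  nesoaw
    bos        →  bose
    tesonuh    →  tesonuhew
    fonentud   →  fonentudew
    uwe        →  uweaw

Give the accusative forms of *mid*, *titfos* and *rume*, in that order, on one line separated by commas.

The alternation tracks the final sound of the stem — -e when the stem ends in a sibilant (*leltobzas*, *lawaluz*, *bos*); -ew when the stem ends in a non-sibilant consonant (*tesonuh*, *fonentud*); -aw when the stem ends in a vowel (*neso*, *uwe*).
*mid*: final sound = /d/, a non-sibilant consonant → -ew → *midew*.
*titfos* — final sound /s/ (a sibilant) → -e → *titfose*.
*rume* — final sound /e/ (a vowel) → -aw → *rumeaw*.

midew, titfose, rumeaw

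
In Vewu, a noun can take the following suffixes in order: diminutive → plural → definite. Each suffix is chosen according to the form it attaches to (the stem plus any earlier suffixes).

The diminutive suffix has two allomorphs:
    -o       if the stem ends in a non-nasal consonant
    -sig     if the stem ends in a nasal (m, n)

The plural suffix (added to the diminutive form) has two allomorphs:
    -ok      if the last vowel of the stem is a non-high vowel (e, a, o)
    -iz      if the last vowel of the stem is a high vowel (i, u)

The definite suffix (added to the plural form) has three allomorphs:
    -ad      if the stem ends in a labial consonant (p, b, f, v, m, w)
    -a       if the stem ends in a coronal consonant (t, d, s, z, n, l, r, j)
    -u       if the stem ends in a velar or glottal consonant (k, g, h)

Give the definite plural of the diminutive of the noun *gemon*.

gemonsigiza

The final consonant of *gemon* is /n/, which is a nasal, so the diminutive suffix is -sig, giving *gemonsig*.
The last vowel of the diminutive form *gemonsig* is /i/, which is a high vowel, so the plural suffix is -iz, giving *gemonsigiz*.
Since the final consonant of the plural form *gemonsigiz* is /z/ (coronal), it takes -a, giving *gemonsigiza*.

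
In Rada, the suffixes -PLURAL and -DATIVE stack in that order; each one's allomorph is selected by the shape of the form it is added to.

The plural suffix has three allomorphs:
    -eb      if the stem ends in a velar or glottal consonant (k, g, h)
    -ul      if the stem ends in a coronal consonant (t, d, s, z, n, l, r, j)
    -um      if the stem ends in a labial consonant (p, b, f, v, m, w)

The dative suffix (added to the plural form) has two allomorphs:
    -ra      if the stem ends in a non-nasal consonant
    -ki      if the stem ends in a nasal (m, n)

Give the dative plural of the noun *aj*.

ajulra

Since the final consonant of *aj* is /j/ (coronal), it takes -ul, giving *ajul*.
The plural form *ajul* — final consonant /l/ (non-nasal) → -ra → *ajulra*.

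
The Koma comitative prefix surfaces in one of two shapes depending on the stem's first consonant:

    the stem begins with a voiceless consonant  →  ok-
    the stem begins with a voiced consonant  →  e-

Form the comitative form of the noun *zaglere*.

The first consonant of *zaglere* is /z/, which is voiced, so the prefix is e-, giving *ezaglere*.

ezaglere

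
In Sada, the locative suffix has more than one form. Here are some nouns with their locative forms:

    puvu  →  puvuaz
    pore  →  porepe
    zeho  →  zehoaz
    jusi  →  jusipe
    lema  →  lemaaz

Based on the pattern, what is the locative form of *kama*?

kamaaz

The suffix is conditioned by the last vowel: -pe when the last vowel of the stem is a front vowel (*pore*, *jusi*); -az when the last vowel of the stem is a back vowel (*puvu*, *zeho*, *lema*).
Since the last vowel of *kama* is /a/ (a back vowel), it takes -az, giving *kamaaz*.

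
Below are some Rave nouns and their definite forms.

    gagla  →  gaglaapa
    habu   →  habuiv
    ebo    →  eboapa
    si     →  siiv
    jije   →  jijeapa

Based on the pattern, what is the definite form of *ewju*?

The pattern is height harmony: -iv when the last vowel of the stem is a high vowel (*habu*, *si*); -apa when the last vowel of the stem is a non-high vowel (*gagla*, *ebo*, *jije*).
The last vowel of *ewju* is /u/, which is a high vowel, so the suffix is -iv, giving *ewjuiv*.

ewjuiv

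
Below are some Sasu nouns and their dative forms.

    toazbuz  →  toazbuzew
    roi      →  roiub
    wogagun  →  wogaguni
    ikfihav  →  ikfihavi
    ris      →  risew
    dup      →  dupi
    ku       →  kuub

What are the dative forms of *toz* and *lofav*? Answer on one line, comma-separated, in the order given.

The alternation tracks the final sound of the stem — -ew when the stem ends in a sibilant (*toazbuz*, *ris*); -i when the stem ends in a non-sibilant consonant (*wogagun*, *ikfihav*, *dup*); -ub when the stem ends in a vowel (*roi*, *ku*).
The final sound of *toz* is /z/, which is a sibilant, so the suffix is -ew, giving *tozew*.
*lofav* — final sound /v/ (a non-sibilant consonant) → -i → *lofavi*.

tozew, lofavi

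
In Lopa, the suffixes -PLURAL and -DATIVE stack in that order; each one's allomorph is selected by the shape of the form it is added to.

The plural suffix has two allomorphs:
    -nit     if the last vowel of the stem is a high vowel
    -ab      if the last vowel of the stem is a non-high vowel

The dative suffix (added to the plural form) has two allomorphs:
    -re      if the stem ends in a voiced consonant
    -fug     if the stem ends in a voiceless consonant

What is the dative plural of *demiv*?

*demiv* — last vowel /i/ (a high vowel) → -nit → *demivnit*.
The final consonant of the plural form *demivnit* is /t/, which is voiceless, so the dative suffix is -fug, giving *demivnitfug*.

demivnitfug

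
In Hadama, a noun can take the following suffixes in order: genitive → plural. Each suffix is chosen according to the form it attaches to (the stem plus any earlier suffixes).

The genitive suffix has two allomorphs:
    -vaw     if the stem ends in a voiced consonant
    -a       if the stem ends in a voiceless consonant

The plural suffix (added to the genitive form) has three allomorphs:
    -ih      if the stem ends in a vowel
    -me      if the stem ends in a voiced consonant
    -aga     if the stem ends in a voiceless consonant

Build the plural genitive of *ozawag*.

ozawagvawme

*ozawag*: final consonant = /g/, voiced → -vaw → *ozawagvaw*.
The final sound of the genitive form *ozawagvaw* is /w/, which is a voiced consonant, so the plural suffix is -me, giving *ozawagvawme*.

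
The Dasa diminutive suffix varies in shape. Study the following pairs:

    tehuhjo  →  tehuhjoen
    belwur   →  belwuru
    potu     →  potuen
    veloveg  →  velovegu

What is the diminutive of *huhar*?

huharu

Looking at the final sound of each stem: -u when the stem ends in a consonant (*belwur*, *veloveg*); -en when the stem ends in a vowel (*tehuhjo*, *potu*).
Since the final sound of *huhar* is /r/ (a consonant), it takes -u, giving *huharu*.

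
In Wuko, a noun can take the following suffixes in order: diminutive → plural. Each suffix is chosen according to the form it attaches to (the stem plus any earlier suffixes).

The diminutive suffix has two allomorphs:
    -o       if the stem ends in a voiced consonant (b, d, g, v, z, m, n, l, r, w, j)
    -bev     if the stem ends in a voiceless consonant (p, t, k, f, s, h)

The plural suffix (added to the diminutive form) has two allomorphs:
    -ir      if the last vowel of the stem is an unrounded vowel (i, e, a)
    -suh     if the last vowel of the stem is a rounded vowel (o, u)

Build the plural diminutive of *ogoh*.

ogohbevir

*ogoh*: final consonant = /h/, voiceless → -bev → *ogohbev*.
The diminutive form *ogohbev*: last vowel = /e/, an unrounded vowel → -ir → *ogohbevir*.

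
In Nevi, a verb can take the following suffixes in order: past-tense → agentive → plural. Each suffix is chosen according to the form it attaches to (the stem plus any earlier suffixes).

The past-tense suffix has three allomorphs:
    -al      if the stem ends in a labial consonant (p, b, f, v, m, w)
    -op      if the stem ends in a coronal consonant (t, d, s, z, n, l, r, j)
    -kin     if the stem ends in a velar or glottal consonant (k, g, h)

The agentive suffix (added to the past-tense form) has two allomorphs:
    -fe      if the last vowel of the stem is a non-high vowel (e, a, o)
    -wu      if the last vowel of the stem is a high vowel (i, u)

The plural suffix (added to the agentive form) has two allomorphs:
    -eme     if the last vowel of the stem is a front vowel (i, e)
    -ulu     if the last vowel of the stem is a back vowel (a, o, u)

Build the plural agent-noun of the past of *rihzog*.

The final consonant of *rihzog* is /g/, which is velar/glottal, so the past-tense suffix is -kin, giving *rihzogkin*.
The past-tense form *rihzogkin*: last vowel = /i/, a high vowel → -wu → *rihzogkinwu*.
The last vowel of the agentive form *rihzogkinwu* is /u/, which is a back vowel, so the plural suffix is -ulu, giving *rihzogkinwuulu*.

rihzogkinwuulu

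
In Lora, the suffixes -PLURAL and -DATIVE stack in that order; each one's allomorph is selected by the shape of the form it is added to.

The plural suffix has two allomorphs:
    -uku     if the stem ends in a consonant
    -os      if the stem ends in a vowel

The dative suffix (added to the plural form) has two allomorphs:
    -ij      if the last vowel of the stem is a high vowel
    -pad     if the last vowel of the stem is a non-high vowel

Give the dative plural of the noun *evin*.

The final sound of *evin* is /n/, which is a consonant, so the plural suffix is -uku, giving *evinuku*.
The plural form *evinuku* — last vowel /u/ (a high vowel) → -ij → *evinukuij*.

evinukuij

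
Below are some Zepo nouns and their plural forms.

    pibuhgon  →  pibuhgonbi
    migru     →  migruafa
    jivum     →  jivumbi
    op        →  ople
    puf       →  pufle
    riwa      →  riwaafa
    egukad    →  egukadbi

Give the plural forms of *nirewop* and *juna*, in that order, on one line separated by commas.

nirewople, junaafa

The suffix is conditioned by the final sound: -le when the stem ends in a voiceless consonant (*op*, *puf*); -bi when the stem ends in a voiced consonant (*pibuhgon*, *jivum*, *egukad*); -afa when the stem ends in a vowel (*migru*, *riwa*).
*nirewop* — final sound /p/ (a voiceless consonant) → -le → *nirewople*.
Since the final sound of *juna* is /a/ (a vowel), it takes -afa, giving *junaafa*.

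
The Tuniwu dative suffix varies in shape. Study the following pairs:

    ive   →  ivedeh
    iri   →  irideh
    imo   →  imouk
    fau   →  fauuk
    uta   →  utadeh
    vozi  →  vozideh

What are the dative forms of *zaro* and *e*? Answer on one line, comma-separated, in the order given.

zarouk, edeh

The pattern is rounding harmony: -uk when the last vowel of the stem is a rounded vowel (*imo*, *fau*); -deh when the last vowel of the stem is an unrounded vowel (*ive*, *iri*, *uta*, *vozi*).
*zaro* — last vowel /o/ (a rounded vowel) → -uk → *zarouk*.
*e*: last vowel = /e/, an unrounded vowel → -deh → *edeh*.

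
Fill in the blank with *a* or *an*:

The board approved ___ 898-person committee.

The indefinite article is chosen by the initial *sound* of the following word, not its spelling.
The number *898* is spoken "eight hundred …", beginning with /eɪt/ — a vowel sound.
So the article is *an*: The board approved an 898-person committee.

an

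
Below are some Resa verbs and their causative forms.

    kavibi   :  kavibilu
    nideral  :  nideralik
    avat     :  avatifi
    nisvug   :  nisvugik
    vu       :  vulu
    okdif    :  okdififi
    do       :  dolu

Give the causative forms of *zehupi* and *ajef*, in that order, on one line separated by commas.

Looking at the final sound of each stem: -ifi when the stem ends in a voiceless consonant (*avat*, *okdif*); -ik when the stem ends in a voiced consonant (*nideral*, *nisvug*); -lu when the stem ends in a vowel (*kavibi*, *vu*, *do*).
*zehupi* — final sound /i/ (a vowel) → -lu → *zehupilu*.
Since the final sound of *ajef* is /f/ (a voiceless consonant), it takes -ifi, giving *ajefifi*.

zehupilu, ajefifi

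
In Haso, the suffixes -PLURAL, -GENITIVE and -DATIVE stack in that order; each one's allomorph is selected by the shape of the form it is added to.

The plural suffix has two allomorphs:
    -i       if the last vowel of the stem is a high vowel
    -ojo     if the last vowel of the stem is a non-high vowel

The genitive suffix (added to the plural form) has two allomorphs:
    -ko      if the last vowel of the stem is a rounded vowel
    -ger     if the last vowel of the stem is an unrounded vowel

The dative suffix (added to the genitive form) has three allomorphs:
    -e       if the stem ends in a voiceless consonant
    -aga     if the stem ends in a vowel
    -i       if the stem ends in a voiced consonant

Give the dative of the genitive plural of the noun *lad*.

*lad* — last vowel /a/ (a non-high vowel) → -ojo → *ladojo*.
The last vowel of the plural form *ladojo* is /o/, which is a rounded vowel, so the genitive suffix is -ko, giving *ladojoko*.
The final sound of the genitive form *ladojoko* is /o/, which is a vowel, so the dative suffix is -aga, giving *ladojokoaga*.

ladojokoaga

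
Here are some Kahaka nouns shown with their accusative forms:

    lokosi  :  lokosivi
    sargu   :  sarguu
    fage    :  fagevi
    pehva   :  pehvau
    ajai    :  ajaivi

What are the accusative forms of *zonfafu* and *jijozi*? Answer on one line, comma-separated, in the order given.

The suffix is conditioned by the last vowel: -vi when the last vowel of the stem is a front vowel (*lokosi*, *fage*, *ajai*); -u when the last vowel of the stem is a back vowel (*sargu*, *pehva*).
Since the last vowel of *zonfafu* is /u/ (a back vowel), it takes -u, giving *zonfafuu*.
The last vowel of *jijozi* is /i/, which is a front vowel, so the suffix is -vi, giving *jijozivi*.

zonfafuu, jijozivi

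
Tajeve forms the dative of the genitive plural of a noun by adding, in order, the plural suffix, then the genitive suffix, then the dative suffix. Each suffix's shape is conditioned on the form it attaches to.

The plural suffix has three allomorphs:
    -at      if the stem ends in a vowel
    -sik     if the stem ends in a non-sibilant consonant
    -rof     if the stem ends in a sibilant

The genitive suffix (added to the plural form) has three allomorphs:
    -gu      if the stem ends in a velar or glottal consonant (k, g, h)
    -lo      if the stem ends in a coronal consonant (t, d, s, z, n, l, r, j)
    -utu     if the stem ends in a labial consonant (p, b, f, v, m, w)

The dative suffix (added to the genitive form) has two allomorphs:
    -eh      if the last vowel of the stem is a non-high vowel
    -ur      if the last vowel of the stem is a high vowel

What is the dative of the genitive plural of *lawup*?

Since the final sound of *lawup* is /p/ (a non-sibilant consonant), it takes -sik, giving *lawupsik*.
The plural form *lawupsik* — final consonant /k/ (velar/glottal) → -gu → *lawupsikgu*.
The genitive form *lawupsikgu* — last vowel /u/ (a high vowel) → -ur → *lawupsikguur*.

lawupsikguur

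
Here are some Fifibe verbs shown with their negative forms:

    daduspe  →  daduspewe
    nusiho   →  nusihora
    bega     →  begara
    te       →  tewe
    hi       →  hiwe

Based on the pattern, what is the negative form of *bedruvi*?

The pattern is front/back vowel harmony: -we when the last vowel of the stem is a front vowel (*daduspe*, *te*, *hi*); -ra when the last vowel of the stem is a back vowel (*nusiho*, *bega*).
Since the last vowel of *bedruvi* is /i/ (a front vowel), it takes -we, giving *bedruviwe*.

bedruviwe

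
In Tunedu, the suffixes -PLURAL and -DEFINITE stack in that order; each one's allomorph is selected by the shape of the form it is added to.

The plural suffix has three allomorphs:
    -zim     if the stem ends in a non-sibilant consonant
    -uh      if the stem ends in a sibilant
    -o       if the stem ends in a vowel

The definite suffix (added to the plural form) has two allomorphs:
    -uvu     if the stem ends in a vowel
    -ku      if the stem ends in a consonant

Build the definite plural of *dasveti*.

*dasveti*: final sound = /i/, a vowel → -o → *dasvetio*.
The final sound of the plural form *dasvetio* is /o/, which is a vowel, so the definite suffix is -uvu, giving *dasvetiouvu*.

dasvetiouvu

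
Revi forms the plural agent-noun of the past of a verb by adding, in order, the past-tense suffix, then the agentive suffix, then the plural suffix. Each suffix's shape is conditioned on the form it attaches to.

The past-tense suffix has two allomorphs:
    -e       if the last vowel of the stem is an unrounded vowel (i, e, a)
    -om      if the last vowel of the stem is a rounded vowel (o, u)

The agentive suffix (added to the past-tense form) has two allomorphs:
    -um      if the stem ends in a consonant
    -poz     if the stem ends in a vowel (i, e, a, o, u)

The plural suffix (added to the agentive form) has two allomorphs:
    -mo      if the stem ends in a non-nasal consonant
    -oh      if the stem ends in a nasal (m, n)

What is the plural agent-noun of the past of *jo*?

*jo* — last vowel /o/ (a rounded vowel) → -om → *joom*.
The past-tense form *joom*: final sound = /m/, a consonant → -um → *joomum*.
The final consonant of the agentive form *joomum* is /m/, which is a nasal, so the plural suffix is -oh, giving *joomumoh*.

joomumoh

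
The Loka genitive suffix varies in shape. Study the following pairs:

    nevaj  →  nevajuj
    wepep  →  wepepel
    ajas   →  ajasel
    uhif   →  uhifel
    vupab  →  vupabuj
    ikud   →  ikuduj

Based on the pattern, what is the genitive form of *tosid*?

tosiduj

The alternation tracks the final consonant of the stem — -el when the stem ends in a voiceless consonant (*wepep*, *ajas*, *uhif*); -uj when the stem ends in a voiced consonant (*nevaj*, *vupab*, *ikud*).
Since the final consonant of *tosid* is /d/ (voiced), it takes -uj, giving *tosiduj*.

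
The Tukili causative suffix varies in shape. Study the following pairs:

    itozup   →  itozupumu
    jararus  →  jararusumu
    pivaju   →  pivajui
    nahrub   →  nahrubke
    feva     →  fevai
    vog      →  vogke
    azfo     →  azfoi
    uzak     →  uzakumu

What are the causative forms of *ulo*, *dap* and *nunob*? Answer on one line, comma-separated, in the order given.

uloi, dapumu, nunobke

The alternation tracks the final sound of the stem — -umu when the stem ends in a voiceless consonant (*itozup*, *jararus*, *uzak*); -ke when the stem ends in a voiced consonant (*nahrub*, *vog*); -i when the stem ends in a vowel (*pivaju*, *feva*, *azfo*).
*ulo* — final sound /o/ (a vowel) → -i → *uloi*.
*dap*: final sound = /p/, a voiceless consonant → -umu → *dapumu*.
Since the final sound of *nunob* is /b/ (a voiced consonant), it takes -ke, giving *nunobke*.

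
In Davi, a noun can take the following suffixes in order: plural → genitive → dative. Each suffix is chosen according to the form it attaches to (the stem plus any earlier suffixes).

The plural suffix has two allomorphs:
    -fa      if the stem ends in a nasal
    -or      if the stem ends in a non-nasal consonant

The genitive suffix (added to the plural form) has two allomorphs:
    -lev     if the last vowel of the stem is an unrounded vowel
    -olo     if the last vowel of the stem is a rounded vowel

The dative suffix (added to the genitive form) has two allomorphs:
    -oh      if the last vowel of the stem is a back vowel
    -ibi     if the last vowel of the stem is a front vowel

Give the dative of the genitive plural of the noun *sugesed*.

sugesedorolooh

Since the final consonant of *sugesed* is /d/ (non-nasal), it takes -or, giving *sugesedor*.
Since the last vowel of the plural form *sugesedor* is /o/ (a rounded vowel), it takes -olo, giving *sugesedorolo*.
The last vowel of the genitive form *sugesedorolo* is /o/, which is a back vowel, so the dative suffix is -oh, giving *sugesedorolooh*.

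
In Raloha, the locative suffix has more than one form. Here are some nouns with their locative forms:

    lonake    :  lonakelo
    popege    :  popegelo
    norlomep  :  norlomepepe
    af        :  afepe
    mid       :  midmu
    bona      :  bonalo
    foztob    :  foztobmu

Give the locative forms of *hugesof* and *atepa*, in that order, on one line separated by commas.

hugesofepe, atepalo

The pattern is voicing of the final sound: -epe when the stem ends in a voiceless consonant (*norlomep*, *af*); -mu when the stem ends in a voiced consonant (*mid*, *foztob*); -lo when the stem ends in a vowel (*lonake*, *popege*, *bona*).
Since the final sound of *hugesof* is /f/ (a voiceless consonant), it takes -epe, giving *hugesofepe*.
Since the final sound of *atepa* is /a/ (a vowel), it takes -lo, giving *atepalo*.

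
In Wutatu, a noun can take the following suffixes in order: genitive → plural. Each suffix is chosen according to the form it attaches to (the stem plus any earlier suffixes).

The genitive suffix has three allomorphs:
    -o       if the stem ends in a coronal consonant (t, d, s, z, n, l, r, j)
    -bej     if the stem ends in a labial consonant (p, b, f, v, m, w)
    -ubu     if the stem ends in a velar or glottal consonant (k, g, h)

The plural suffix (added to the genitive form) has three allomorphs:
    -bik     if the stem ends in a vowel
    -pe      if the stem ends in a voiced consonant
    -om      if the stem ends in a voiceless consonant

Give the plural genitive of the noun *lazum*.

lazumbejpe

The final consonant of *lazum* is /m/, which is labial, so the genitive suffix is -bej, giving *lazumbej*.
The genitive form *lazumbej*: final sound = /j/, a voiced consonant → -pe → *lazumbejpe*.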